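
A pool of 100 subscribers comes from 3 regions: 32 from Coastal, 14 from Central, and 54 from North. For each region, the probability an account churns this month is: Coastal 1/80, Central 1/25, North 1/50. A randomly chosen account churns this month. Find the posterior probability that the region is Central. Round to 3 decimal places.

Prior × likelihood for each hypothesis:
  Coastal: 0.32 × 0.0125 = 0.004
  Central: 0.14 × 0.04 = 0.0056
  North: 0.54 × 0.02 = 0.0108
Normalizing constant = 0.0204.
P(Central | evidence) = 0.0056 / 0.0204 ≈ 0.275.

0.275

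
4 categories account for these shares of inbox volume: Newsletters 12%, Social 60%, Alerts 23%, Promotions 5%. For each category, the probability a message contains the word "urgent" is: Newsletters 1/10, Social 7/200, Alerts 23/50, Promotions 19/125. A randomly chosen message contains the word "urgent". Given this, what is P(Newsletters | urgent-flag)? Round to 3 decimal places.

By Bayes' rule, posterior ∝ prior × likelihood:
  Newsletters: 0.12 × 0.1 = 0.012
  Social: 0.6 × 0.035 = 0.021
  Alerts: 0.23 × 0.46 = 0.1058
  Promotions: 0.05 × 0.152 = 0.0076
Normalizing constant = 0.1464.
P(Newsletters | evidence) = 0.012 / 0.1464 ≈ 0.082.

0.082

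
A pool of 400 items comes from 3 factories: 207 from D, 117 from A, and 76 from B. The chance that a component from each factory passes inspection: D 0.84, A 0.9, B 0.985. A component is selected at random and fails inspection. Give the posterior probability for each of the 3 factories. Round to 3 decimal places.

D 0.721, A 0.255, B 0.025

Taking complements, P(nonconforming | each) = D 0.16, A 0.1, B 0.015.
Unnormalized posteriors (prior × likelihood):
  D: 0.5175 × 0.16 = 0.0828
  A: 0.2925 × 0.1 = 0.02925
  B: 0.19 × 0.015 = 0.00285
Normalizing constant = 0.1149.
P(D | nonconforming) = 0.0828/0.1149 ≈ 0.721
P(A | nonconforming) = 0.02925/0.1149 ≈ 0.255
P(B | nonconforming) = 0.00285/0.1149 ≈ 0.025
(Check: 0.721+0.255+0.025 = 1.001.)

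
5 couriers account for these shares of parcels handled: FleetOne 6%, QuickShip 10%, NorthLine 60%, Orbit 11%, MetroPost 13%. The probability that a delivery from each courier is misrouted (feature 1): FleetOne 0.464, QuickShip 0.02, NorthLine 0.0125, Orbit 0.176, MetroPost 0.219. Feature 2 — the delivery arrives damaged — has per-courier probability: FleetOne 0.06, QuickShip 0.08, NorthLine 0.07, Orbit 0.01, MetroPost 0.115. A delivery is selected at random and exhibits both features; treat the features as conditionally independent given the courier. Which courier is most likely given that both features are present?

MetroPost

By Bayes' rule, posterior ∝ prior × likelihood:
  FleetOne: 0.06 × 0.464 × 0.06 = 0.0016704
  QuickShip: 0.1 × 0.02 × 0.08 = 0.00016
  NorthLine: 0.6 × 0.0125 × 0.07 = 0.000525
  Orbit: 0.11 × 0.176 × 0.01 = 0.0001936
  MetroPost: 0.13 × 0.219 × 0.115 = 0.00327405
Total = 0.00582305.
Largest term belongs to MetroPost, so MetroPost is most probable.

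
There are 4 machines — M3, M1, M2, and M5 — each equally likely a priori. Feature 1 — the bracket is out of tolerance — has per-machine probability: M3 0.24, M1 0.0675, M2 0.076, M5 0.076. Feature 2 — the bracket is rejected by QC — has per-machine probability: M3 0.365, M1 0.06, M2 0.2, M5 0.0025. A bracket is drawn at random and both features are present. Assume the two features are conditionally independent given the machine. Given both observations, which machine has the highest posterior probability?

Since the prior is uniform, the posterior is proportional to the likelihood:
  M3: 0.24 × 0.365 = 0.0876
  M1: 0.0675 × 0.06 = 0.00405
  M2: 0.076 × 0.2 = 0.0152
  M5: 0.076 × 0.0025 = 0.00019
Normalizing constant = 0.10704.
Largest term belongs to M3, so M3 is most probable.

M3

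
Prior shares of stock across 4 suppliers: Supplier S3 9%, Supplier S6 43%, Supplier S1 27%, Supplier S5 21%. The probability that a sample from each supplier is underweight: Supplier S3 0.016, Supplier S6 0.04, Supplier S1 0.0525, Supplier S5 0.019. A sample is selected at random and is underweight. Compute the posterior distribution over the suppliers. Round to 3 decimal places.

Compute prior × likelihood for every hypothesis:
  Supplier S3: 0.09 × 0.016 = 0.00144
  Supplier S6: 0.43 × 0.04 = 0.0172
  Supplier S1: 0.27 × 0.0525 = 0.014175
  Supplier S5: 0.21 × 0.019 = 0.00399
Normalizing constant = 0.036805.
P(Supplier S3 | underweight) = 0.00144/0.036805 ≈ 0.039
P(Supplier S6 | underweight) = 0.0172/0.036805 ≈ 0.467
P(Supplier S1 | underweight) = 0.014175/0.036805 ≈ 0.385
P(Supplier S5 | underweight) = 0.00399/0.036805 ≈ 0.108

Supplier S3 0.039, Supplier S6 0.467, Supplier S1 0.385, Supplier S5 0.108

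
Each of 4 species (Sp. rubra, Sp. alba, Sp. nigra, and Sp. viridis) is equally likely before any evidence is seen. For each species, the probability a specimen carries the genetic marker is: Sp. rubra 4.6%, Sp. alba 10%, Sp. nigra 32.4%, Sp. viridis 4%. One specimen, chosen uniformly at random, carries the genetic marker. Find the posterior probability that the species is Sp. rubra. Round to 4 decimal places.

0.0902

With a uniform prior (1/4 each), posterior ∝ likelihood:
  Sp. rubra: 0.046
  Sp. alba: 0.1
  Sp. nigra: 0.324
  Sp. viridis: 0.04
Sum = 0.51.
P(Sp. rubra | evidence) = 0.046 / 0.51 ≈ 0.0902.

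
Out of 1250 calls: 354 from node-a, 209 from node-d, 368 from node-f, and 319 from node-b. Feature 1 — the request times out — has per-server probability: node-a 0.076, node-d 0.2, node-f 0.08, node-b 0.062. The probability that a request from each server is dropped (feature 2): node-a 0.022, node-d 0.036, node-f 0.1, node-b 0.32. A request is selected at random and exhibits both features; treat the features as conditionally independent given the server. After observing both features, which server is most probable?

node-b

Prior × likelihood for each hypothesis:
  node-a: 0.2832 × 0.076 × 0.022 = 0.0004735104
  node-d: 0.1672 × 0.2 × 0.036 = 0.00120384
  node-f: 0.2944 × 0.08 × 0.1 = 0.0023552
  node-b: 0.2552 × 0.062 × 0.32 = 0.005063168
Total = 0.0090957184.
Largest term belongs to node-b, so node-b is most probable.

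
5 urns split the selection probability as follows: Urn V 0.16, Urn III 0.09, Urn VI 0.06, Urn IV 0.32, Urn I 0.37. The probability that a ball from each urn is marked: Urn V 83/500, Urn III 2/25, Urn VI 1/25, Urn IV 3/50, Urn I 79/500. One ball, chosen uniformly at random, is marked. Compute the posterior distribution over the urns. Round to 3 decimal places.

Urn V 0.233, Urn III 0.063, Urn VI 0.021, Urn IV 0.169, Urn I 0.514

By Bayes' rule, posterior ∝ prior × likelihood:
  Urn V: 0.16 × 0.166 = 0.02656
  Urn III: 0.09 × 0.08 = 0.0072
  Urn VI: 0.06 × 0.04 = 0.0024
  Urn IV: 0.32 × 0.06 = 0.0192
  Urn I: 0.37 × 0.158 = 0.05846
Normalizing constant = 0.11382.
P(Urn V | marked) = 0.02656/0.11382 ≈ 0.233
P(Urn III | marked) = 0.0072/0.11382 ≈ 0.063
P(Urn VI | marked) = 0.0024/0.11382 ≈ 0.021
P(Urn IV | marked) = 0.0192/0.11382 ≈ 0.169
P(Urn I | marked) = 0.05846/0.11382 ≈ 0.514
(Check: 0.233+0.063+0.021+0.169+0.514 = 1.000.)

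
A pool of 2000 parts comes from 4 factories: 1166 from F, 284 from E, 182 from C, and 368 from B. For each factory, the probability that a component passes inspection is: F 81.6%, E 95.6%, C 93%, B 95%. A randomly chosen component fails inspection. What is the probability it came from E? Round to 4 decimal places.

0.0484

Taking complements, P(nonconforming | each) = F 0.184, E 0.044, C 0.07, B 0.05.
Prior × likelihood for each hypothesis:
  F: 0.583 × 0.184 = 0.107272
  E: 0.142 × 0.044 = 0.006248
  C: 0.091 × 0.07 = 0.00637
  B: 0.184 × 0.05 = 0.0092
Normalizing constant = 0.12909.
P(E | evidence) = 0.006248 / 0.12909 ≈ 0.0484.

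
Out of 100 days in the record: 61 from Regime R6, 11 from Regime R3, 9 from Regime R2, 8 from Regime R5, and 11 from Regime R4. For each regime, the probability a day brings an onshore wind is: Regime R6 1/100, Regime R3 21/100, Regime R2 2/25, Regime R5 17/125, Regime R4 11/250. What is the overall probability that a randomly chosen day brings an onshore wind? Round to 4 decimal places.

Compute prior × likelihood for every hypothesis:
  Regime R6: 0.61 × 0.01 = 0.0061
  Regime R3: 0.11 × 0.21 = 0.0231
  Regime R2: 0.09 × 0.08 = 0.0072
  Regime R5: 0.08 × 0.136 = 0.01088
  Regime R4: 0.11 × 0.044 = 0.00484
P(onshore) = 0.0061 + 0.0231 + 0.0072 + 0.01088 + 0.00484 = 0.05212 → 0.0521.

0.0521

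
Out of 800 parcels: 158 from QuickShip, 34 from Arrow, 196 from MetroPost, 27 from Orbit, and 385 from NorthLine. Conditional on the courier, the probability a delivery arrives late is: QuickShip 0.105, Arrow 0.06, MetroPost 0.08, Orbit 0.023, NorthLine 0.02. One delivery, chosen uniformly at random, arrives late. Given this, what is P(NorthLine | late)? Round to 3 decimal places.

Unnormalized posteriors (prior × likelihood):
  QuickShip: 0.1975 × 0.105 = 0.0207375
  Arrow: 0.0425 × 0.06 = 0.00255
  MetroPost: 0.245 × 0.08 = 0.0196
  Orbit: 0.03375 × 0.023 = 0.00077625
  NorthLine: 0.48125 × 0.02 = 0.009625
Sum = 0.05328875.
P(NorthLine | evidence) = 0.009625 / 0.05328875 ≈ 0.181.

0.181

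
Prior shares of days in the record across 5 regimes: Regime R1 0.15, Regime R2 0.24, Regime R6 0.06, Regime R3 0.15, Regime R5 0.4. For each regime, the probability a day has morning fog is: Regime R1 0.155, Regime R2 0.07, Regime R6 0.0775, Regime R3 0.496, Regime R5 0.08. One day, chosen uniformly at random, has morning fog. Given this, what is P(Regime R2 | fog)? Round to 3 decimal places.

0.111

Compute prior × likelihood for every hypothesis:
  Regime R1: 0.15 × 0.155 = 0.02325
  Regime R2: 0.24 × 0.07 = 0.0168
  Regime R6: 0.06 × 0.0775 = 0.00465
  Regime R3: 0.15 × 0.496 = 0.0744
  Regime R5: 0.4 × 0.08 = 0.032
Sum = 0.1511.
P(Regime R2 | evidence) = 0.0168 / 0.1511 ≈ 0.111.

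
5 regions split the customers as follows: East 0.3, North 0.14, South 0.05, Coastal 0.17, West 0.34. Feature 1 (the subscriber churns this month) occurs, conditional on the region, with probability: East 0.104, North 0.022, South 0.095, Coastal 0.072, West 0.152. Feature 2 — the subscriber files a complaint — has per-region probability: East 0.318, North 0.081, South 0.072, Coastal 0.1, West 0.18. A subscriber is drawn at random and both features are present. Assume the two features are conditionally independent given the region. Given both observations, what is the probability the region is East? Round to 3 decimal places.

By Bayes' rule, posterior ∝ prior × likelihood:
  East: 0.3 × 0.104 × 0.318 = 0.0099216
  North: 0.14 × 0.022 × 0.081 = 0.00024948
  South: 0.05 × 0.095 × 0.072 = 0.000342
  Coastal: 0.17 × 0.072 × 0.1 = 0.001224
  West: 0.34 × 0.152 × 0.18 = 0.0093024
Sum = 0.02103948.
P(East | evidence) = 0.0099216 / 0.02103948 ≈ 0.472.

0.472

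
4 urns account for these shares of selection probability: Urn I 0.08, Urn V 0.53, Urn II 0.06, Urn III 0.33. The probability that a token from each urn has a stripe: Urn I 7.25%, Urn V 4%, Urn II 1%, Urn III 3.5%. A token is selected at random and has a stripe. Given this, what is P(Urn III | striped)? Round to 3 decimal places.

0.295

By Bayes' rule, posterior ∝ prior × likelihood:
  Urn I: 0.08 × 0.0725 = 0.0058
  Urn V: 0.53 × 0.04 = 0.0212
  Urn II: 0.06 × 0.01 = 0.0006
  Urn III: 0.33 × 0.035 = 0.01155
Total = 0.03915.
P(Urn III | evidence) = 0.01155 / 0.03915 ≈ 0.295.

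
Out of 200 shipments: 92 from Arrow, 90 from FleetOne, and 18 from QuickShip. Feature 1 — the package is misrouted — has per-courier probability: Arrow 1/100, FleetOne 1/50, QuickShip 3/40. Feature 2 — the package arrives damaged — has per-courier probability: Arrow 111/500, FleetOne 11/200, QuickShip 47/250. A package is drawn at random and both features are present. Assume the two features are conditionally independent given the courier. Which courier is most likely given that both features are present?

Unnormalized posteriors (prior × likelihood):
  Arrow: 0.46 × 0.01 × 0.222 = 0.0010212
  FleetOne: 0.45 × 0.02 × 0.055 = 0.000495
  QuickShip: 0.09 × 0.075 × 0.188 = 0.001269
Total = 0.0027852.
Largest term belongs to QuickShip, so QuickShip is most probable.

QuickShip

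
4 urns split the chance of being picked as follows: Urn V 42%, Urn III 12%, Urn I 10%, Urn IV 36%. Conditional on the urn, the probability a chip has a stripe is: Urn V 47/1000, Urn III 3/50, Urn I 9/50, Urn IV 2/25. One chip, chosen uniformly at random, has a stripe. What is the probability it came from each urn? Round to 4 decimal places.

Urn V 0.2677, Urn III 0.0976, Urn I 0.2441, Urn IV 0.3906

Unnormalized posteriors (prior × likelihood):
  Urn V: 0.42 × 0.047 = 0.01974
  Urn III: 0.12 × 0.06 = 0.0072
  Urn I: 0.1 × 0.18 = 0.018
  Urn IV: 0.36 × 0.08 = 0.0288
Total = 0.07374.
P(Urn V | striped) = 0.01974/0.07374 ≈ 0.2677
P(Urn III | striped) = 0.0072/0.07374 ≈ 0.0976
P(Urn I | striped) = 0.018/0.07374 ≈ 0.2441
P(Urn IV | striped) = 0.0288/0.07374 ≈ 0.3906
(Check: 0.2677+0.0976+0.2441+0.3906 = 1.0000.)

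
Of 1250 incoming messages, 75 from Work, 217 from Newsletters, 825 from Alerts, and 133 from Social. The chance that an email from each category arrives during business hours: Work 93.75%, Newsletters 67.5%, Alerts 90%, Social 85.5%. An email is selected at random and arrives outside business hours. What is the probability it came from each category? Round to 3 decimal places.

Taking complements, P(off-hours | each) = Work 0.0625, Newsletters 0.325, Alerts 0.1, Social 0.145.
Unnormalized posteriors (prior × likelihood):
  Work: 0.06 × 0.0625 = 0.00375
  Newsletters: 0.1736 × 0.325 = 0.05642
  Alerts: 0.66 × 0.1 = 0.066
  Social: 0.1064 × 0.145 = 0.015428
Normalizing constant = 0.141598.
P(Work | off-hours) = 0.00375/0.141598 ≈ 0.026
P(Newsletters | off-hours) = 0.05642/0.141598 ≈ 0.398
P(Alerts | off-hours) = 0.066/0.141598 ≈ 0.466
P(Social | off-hours) = 0.015428/0.141598 ≈ 0.109
(Check: 0.026+0.398+0.466+0.109 = 0.999.)

Work 0.026, Newsletters 0.398, Alerts 0.466, Social 0.109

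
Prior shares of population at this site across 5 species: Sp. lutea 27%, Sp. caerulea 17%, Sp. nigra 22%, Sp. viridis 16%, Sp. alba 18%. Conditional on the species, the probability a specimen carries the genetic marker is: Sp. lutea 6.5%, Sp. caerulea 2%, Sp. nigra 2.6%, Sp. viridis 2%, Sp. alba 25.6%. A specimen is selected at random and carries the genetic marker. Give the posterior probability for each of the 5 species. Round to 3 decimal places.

Sp. lutea 0.231, Sp. caerulea 0.045, Sp. nigra 0.075, Sp. viridis 0.042, Sp. alba 0.607

By Bayes' rule, posterior ∝ prior × likelihood:
  Sp. lutea: 0.27 × 0.065 = 0.01755
  Sp. caerulea: 0.17 × 0.02 = 0.0034
  Sp. nigra: 0.22 × 0.026 = 0.00572
  Sp. viridis: 0.16 × 0.02 = 0.0032
  Sp. alba: 0.18 × 0.256 = 0.04608
Total = 0.07595.
P(Sp. lutea | marker) = 0.01755/0.07595 ≈ 0.231
P(Sp. caerulea | marker) = 0.0034/0.07595 ≈ 0.045
P(Sp. nigra | marker) = 0.00572/0.07595 ≈ 0.075
P(Sp. viridis | marker) = 0.0032/0.07595 ≈ 0.042
P(Sp. alba | marker) = 0.04608/0.07595 ≈ 0.607
(Check: 0.231+0.045+0.075+0.042+0.607 = 1.000.)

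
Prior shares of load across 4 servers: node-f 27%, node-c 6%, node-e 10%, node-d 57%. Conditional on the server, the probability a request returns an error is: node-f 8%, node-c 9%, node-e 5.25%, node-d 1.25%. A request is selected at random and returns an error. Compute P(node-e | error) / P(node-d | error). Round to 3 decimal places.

0.737

Compute prior × likelihood for every hypothesis:
  node-f: 0.27 × 0.08 = 0.0216
  node-c: 0.06 × 0.09 = 0.0054
  node-e: 0.1 × 0.0525 = 0.00525
  node-d: 0.57 × 0.0125 = 0.007125
Normalizing constant = 0.039375.
The ratio is 0.00525 / 0.007125 (the normalizer cancels) = 0.737.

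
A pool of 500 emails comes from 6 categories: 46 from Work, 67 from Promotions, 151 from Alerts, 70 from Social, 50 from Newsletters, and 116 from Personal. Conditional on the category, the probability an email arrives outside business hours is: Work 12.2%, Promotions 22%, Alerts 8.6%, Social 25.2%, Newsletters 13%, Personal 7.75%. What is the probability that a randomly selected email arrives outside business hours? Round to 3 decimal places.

Unnormalized posteriors (prior × likelihood):
  Work: 0.092 × 0.122 = 0.011224
  Promotions: 0.134 × 0.22 = 0.02948
  Alerts: 0.302 × 0.086 = 0.025972
  Social: 0.14 × 0.252 = 0.03528
  Newsletters: 0.1 × 0.13 = 0.013
  Personal: 0.232 × 0.0775 = 0.01798
P(off-hours) = 0.011224 + 0.02948 + 0.025972 + 0.03528 + 0.013 + 0.01798 = 0.132936 → 0.133.

0.133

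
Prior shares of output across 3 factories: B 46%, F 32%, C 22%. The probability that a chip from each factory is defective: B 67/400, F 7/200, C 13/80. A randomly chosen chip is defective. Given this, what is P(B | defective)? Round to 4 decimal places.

Prior × likelihood for each hypothesis:
  B: 0.46 × 0.1675 = 0.07705
  F: 0.32 × 0.035 = 0.0112
  C: 0.22 × 0.1625 = 0.03575
Normalizing constant = 0.124.
P(B | evidence) = 0.07705 / 0.124 ≈ 0.6214.

0.6214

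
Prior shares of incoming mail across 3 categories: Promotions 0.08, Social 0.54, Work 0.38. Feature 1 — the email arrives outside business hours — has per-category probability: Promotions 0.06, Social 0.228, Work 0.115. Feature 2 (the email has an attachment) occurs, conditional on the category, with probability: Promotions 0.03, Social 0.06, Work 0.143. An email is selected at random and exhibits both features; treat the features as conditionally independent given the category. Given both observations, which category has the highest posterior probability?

Social

Compute prior × likelihood for every hypothesis:
  Promotions: 0.08 × 0.06 × 0.03 = 0.000144
  Social: 0.54 × 0.228 × 0.06 = 0.0073872
  Work: 0.38 × 0.115 × 0.143 = 0.0062491
Total = 0.0137803.
Largest term belongs to Social, so Social is most probable.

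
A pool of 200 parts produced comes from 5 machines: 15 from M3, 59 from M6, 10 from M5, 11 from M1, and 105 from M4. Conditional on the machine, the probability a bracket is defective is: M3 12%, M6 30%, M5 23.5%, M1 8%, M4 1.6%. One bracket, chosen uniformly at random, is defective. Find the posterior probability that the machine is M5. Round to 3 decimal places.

Prior × likelihood for each hypothesis:
  M3: 0.075 × 0.12 = 0.009
  M6: 0.295 × 0.3 = 0.0885
  M5: 0.05 × 0.235 = 0.01175
  M1: 0.055 × 0.08 = 0.0044
  M4: 0.525 × 0.016 = 0.0084
Normalizing constant = 0.12205.
P(M5 | evidence) = 0.01175 / 0.12205 ≈ 0.096.

0.096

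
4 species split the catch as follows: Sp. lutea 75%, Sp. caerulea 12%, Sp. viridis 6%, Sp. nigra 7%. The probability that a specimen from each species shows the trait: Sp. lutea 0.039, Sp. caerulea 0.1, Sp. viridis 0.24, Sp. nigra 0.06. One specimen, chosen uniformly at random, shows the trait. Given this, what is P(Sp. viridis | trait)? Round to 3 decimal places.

0.241

By Bayes' rule, posterior ∝ prior × likelihood:
  Sp. lutea: 0.75 × 0.039 = 0.02925
  Sp. caerulea: 0.12 × 0.1 = 0.012
  Sp. viridis: 0.06 × 0.24 = 0.0144
  Sp. nigra: 0.07 × 0.06 = 0.0042
Normalizing constant = 0.05985.
P(Sp. viridis | evidence) = 0.0144 / 0.05985 ≈ 0.241.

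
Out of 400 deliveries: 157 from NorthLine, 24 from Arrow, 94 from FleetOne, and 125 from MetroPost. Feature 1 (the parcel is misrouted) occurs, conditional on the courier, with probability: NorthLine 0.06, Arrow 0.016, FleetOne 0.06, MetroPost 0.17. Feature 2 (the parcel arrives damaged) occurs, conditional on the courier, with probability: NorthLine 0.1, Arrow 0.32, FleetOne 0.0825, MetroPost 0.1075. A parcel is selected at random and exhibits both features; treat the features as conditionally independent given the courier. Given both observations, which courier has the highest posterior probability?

By Bayes' rule, posterior ∝ prior × likelihood:
  NorthLine: 0.3925 × 0.06 × 0.1 = 0.002355
  Arrow: 0.06 × 0.016 × 0.32 = 0.0003072
  FleetOne: 0.235 × 0.06 × 0.0825 = 0.00116325
  MetroPost: 0.3125 × 0.17 × 0.1075 = 0.0057109375
Sum = 0.0095363875.
Largest term belongs to MetroPost, so MetroPost is most probable.

MetroPost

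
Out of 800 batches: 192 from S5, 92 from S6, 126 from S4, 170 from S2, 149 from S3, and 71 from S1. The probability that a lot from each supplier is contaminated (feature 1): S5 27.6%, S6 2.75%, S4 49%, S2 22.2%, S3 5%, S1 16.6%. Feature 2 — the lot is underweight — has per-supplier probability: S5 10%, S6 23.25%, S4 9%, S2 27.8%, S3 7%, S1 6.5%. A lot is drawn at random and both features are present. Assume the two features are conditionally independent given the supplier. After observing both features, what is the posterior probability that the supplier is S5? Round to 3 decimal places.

By Bayes' rule, posterior ∝ prior × likelihood:
  S5: 0.24 × 0.276 × 0.1 = 0.006624
  S6: 0.115 × 0.0275 × 0.2325 = 0.00073528125
  S4: 0.1575 × 0.49 × 0.09 = 0.00694575
  S2: 0.2125 × 0.222 × 0.278 = 0.01311465
  S3: 0.18625 × 0.05 × 0.07 = 0.000651875
  S1: 0.08875 × 0.166 × 0.065 = 0.0009576125
Normalizing constant = 0.02902916875.
P(S5 | evidence) = 0.006624 / 0.02902916875 ≈ 0.228.

0.228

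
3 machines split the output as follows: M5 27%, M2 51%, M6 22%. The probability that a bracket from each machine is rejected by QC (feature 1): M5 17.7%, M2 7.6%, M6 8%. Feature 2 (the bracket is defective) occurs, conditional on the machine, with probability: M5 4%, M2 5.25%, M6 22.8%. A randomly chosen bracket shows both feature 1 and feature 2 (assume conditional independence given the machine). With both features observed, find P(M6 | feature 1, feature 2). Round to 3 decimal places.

By Bayes' rule, posterior ∝ prior × likelihood:
  M5: 0.27 × 0.177 × 0.04 = 0.0019116
  M2: 0.51 × 0.076 × 0.0525 = 0.0020349
  M6: 0.22 × 0.08 × 0.228 = 0.0040128
Sum = 0.0079593.
P(M6 | evidence) = 0.0040128 / 0.0079593 ≈ 0.504.

0.504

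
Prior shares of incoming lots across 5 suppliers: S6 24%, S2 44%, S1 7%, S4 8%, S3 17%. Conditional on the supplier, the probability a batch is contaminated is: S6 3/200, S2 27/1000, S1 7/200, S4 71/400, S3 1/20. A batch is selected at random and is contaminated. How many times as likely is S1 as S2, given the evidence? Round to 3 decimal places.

0.206

Prior × likelihood for each hypothesis:
  S6: 0.24 × 0.015 = 0.0036
  S2: 0.44 × 0.027 = 0.01188
  S1: 0.07 × 0.035 = 0.00245
  S4: 0.08 × 0.1775 = 0.0142
  S3: 0.17 × 0.05 = 0.0085
Total = 0.04063.
The ratio is 0.00245 / 0.01188 (the normalizer cancels) = 0.206.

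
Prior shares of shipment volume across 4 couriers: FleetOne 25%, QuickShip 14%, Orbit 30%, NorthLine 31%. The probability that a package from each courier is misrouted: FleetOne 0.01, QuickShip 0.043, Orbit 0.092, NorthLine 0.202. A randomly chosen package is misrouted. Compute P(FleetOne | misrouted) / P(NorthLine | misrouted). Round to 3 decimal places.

0.040

Compute prior × likelihood for every hypothesis:
  FleetOne: 0.25 × 0.01 = 0.0025
  QuickShip: 0.14 × 0.043 = 0.00602
  Orbit: 0.3 × 0.092 = 0.0276
  NorthLine: 0.31 × 0.202 = 0.06262
Total = 0.09874.
The ratio is 0.0025 / 0.06262 (the normalizer cancels) = 0.040.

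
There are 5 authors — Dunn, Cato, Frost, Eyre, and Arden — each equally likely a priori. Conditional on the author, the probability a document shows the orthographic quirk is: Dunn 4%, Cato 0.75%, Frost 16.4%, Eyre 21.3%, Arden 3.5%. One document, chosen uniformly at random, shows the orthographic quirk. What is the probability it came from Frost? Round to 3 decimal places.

0.357

With a uniform prior (1/5 each), posterior ∝ likelihood:
  Dunn: 0.04
  Cato: 0.0075
  Frost: 0.164
  Eyre: 0.213
  Arden: 0.035
Sum = 0.4595.
P(Frost | evidence) = 0.164 / 0.4595 ≈ 0.357.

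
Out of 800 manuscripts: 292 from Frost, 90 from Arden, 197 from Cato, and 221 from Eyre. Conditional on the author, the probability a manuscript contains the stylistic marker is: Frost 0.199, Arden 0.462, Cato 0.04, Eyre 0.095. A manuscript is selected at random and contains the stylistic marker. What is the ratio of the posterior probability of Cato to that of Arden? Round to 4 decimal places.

Compute prior × likelihood for every hypothesis:
  Frost: 0.365 × 0.199 = 0.072635
  Arden: 0.1125 × 0.462 = 0.051975
  Cato: 0.24625 × 0.04 = 0.00985
  Eyre: 0.27625 × 0.095 = 0.02624375
Total = 0.16070375.
The ratio is 0.00985 / 0.051975 (the normalizer cancels) = 0.1895.

0.1895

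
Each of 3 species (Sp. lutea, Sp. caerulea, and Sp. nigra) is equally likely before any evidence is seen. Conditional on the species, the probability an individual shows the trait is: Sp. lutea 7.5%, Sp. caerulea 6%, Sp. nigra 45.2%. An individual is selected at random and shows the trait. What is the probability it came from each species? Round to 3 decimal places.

Sp. lutea 0.128, Sp. caerulea 0.102, Sp. nigra 0.770

With a uniform prior (1/3 each), posterior ∝ likelihood:
  Sp. lutea: 0.075
  Sp. caerulea: 0.06
  Sp. nigra: 0.452
Normalizing constant = 0.587.
P(Sp. lutea | trait) = 0.075/0.587 ≈ 0.128
P(Sp. caerulea | trait) = 0.06/0.587 ≈ 0.102
P(Sp. nigra | trait) = 0.452/0.587 ≈ 0.770
(Check: 0.128+0.102+0.770 = 1.000.)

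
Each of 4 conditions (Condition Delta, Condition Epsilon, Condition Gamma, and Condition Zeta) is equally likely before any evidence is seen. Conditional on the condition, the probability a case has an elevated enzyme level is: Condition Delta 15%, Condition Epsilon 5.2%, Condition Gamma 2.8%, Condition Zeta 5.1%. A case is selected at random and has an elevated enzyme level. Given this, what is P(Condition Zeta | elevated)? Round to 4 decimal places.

With a uniform prior (1/4 each), posterior ∝ likelihood:
  Condition Delta: 0.15
  Condition Epsilon: 0.052
  Condition Gamma: 0.028
  Condition Zeta: 0.051
Sum = 0.281.
P(Condition Zeta | evidence) = 0.051 / 0.281 ≈ 0.1815.

0.1815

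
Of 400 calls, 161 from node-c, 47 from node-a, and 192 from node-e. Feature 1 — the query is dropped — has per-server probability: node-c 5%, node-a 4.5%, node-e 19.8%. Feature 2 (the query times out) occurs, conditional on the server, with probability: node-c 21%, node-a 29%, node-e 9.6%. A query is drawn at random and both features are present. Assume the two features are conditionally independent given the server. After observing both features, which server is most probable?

node-e

Compute prior × likelihood for every hypothesis:
  node-c: 0.4025 × 0.05 × 0.21 = 0.00422625
  node-a: 0.1175 × 0.045 × 0.29 = 0.001533375
  node-e: 0.48 × 0.198 × 0.096 = 0.00912384
Total = 0.014883465.
Largest term belongs to node-e, so node-e is most probable.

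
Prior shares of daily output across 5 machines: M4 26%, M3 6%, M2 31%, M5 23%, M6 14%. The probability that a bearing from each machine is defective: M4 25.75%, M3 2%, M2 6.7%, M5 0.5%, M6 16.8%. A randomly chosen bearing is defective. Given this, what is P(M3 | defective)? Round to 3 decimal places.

Prior × likelihood for each hypothesis:
  M4: 0.26 × 0.2575 = 0.06695
  M3: 0.06 × 0.02 = 0.0012
  M2: 0.31 × 0.067 = 0.02077
  M5: 0.23 × 0.005 = 0.00115
  M6: 0.14 × 0.168 = 0.02352
Sum = 0.11359.
P(M3 | evidence) = 0.0012 / 0.11359 ≈ 0.011.

0.011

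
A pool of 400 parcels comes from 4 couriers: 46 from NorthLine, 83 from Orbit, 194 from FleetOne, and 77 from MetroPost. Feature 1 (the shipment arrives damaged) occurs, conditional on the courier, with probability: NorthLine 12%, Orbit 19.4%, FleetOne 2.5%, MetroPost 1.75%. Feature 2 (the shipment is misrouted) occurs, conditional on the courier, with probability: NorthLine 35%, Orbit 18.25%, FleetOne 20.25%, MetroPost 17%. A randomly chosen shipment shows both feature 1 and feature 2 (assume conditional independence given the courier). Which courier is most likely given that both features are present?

By Bayes' rule, posterior ∝ prior × likelihood:
  NorthLine: 0.115 × 0.12 × 0.35 = 0.00483
  Orbit: 0.2075 × 0.194 × 0.1825 = 0.0073465375
  FleetOne: 0.485 × 0.025 × 0.2025 = 0.0024553125
  MetroPost: 0.1925 × 0.0175 × 0.17 = 0.0005726875
Total = 0.0152045375.
Largest term belongs to Orbit, so Orbit is most probable.

Orbit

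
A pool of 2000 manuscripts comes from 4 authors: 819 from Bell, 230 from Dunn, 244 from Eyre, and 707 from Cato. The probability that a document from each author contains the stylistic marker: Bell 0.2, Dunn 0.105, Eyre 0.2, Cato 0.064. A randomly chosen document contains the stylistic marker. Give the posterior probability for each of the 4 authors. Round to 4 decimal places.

Bell 0.5809, Dunn 0.0856, Eyre 0.1731, Cato 0.1605

By Bayes' rule, posterior ∝ prior × likelihood:
  Bell: 0.4095 × 0.2 = 0.0819
  Dunn: 0.115 × 0.105 = 0.012075
  Eyre: 0.122 × 0.2 = 0.0244
  Cato: 0.3535 × 0.064 = 0.022624
Sum = 0.140999.
P(Bell | marker) = 0.0819/0.140999 ≈ 0.5809
P(Dunn | marker) = 0.012075/0.140999 ≈ 0.0856
P(Eyre | marker) = 0.0244/0.140999 ≈ 0.1731
P(Cato | marker) = 0.022624/0.140999 ≈ 0.1605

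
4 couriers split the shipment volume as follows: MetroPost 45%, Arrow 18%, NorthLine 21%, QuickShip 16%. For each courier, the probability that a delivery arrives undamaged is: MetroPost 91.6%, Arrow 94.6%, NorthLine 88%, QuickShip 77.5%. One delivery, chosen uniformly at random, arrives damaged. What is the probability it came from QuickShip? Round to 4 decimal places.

0.3311

Taking complements, P(damaged | each) = MetroPost 0.084, Arrow 0.054, NorthLine 0.12, QuickShip 0.225.
By Bayes' rule, posterior ∝ prior × likelihood:
  MetroPost: 0.45 × 0.084 = 0.0378
  Arrow: 0.18 × 0.054 = 0.00972
  NorthLine: 0.21 × 0.12 = 0.0252
  QuickShip: 0.16 × 0.225 = 0.036
Sum = 0.10872.
P(QuickShip | evidence) = 0.036 / 0.10872 ≈ 0.3311.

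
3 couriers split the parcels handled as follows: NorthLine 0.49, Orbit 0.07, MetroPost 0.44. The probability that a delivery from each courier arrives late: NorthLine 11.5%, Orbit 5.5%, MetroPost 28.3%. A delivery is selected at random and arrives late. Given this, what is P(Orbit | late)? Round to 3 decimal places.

Prior × likelihood for each hypothesis:
  NorthLine: 0.49 × 0.115 = 0.05635
  Orbit: 0.07 × 0.055 = 0.00385
  MetroPost: 0.44 × 0.283 = 0.12452
Total = 0.18472.
P(Orbit | evidence) = 0.00385 / 0.18472 ≈ 0.021.

0.021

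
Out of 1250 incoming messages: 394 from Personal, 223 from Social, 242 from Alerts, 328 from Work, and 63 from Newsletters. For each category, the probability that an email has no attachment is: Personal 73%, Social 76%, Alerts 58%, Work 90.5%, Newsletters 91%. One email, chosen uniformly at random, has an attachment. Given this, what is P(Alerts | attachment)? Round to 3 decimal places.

Taking complements, P(attachment | each) = Personal 0.27, Social 0.24, Alerts 0.42, Work 0.095, Newsletters 0.09.
Compute prior × likelihood for every hypothesis:
  Personal: 0.3152 × 0.27 = 0.085104
  Social: 0.1784 × 0.24 = 0.042816
  Alerts: 0.1936 × 0.42 = 0.081312
  Work: 0.2624 × 0.095 = 0.024928
  Newsletters: 0.0504 × 0.09 = 0.004536
Normalizing constant = 0.238696.
P(Alerts | evidence) = 0.081312 / 0.238696 ≈ 0.341.

0.341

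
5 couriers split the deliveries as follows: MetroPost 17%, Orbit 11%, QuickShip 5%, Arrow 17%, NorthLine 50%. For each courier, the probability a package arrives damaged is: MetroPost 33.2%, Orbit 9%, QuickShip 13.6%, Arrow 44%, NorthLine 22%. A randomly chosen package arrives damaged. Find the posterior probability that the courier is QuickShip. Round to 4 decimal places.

Compute prior × likelihood for every hypothesis:
  MetroPost: 0.17 × 0.332 = 0.05644
  Orbit: 0.11 × 0.09 = 0.0099
  QuickShip: 0.05 × 0.136 = 0.0068
  Arrow: 0.17 × 0.44 = 0.0748
  NorthLine: 0.5 × 0.22 = 0.11
Total = 0.25794.
P(QuickShip | evidence) = 0.0068 / 0.25794 ≈ 0.0264.

0.0264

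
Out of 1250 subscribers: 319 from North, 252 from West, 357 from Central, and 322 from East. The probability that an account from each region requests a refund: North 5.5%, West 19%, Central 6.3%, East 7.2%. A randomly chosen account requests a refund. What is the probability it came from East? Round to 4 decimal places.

Compute prior × likelihood for every hypothesis:
  North: 0.2552 × 0.055 = 0.014036
  West: 0.2016 × 0.19 = 0.038304
  Central: 0.2856 × 0.063 = 0.0179928
  East: 0.2576 × 0.072 = 0.0185472
Total = 0.08888.
P(East | evidence) = 0.0185472 / 0.08888 ≈ 0.2087.

0.2087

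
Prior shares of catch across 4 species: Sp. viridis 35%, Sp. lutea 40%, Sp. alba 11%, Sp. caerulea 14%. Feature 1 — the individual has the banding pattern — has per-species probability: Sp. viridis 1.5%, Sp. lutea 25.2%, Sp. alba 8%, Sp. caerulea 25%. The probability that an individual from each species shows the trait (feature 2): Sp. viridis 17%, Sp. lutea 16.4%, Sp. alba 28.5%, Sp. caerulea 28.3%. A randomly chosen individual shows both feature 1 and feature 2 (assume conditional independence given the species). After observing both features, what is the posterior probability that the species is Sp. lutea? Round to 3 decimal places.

Compute prior × likelihood for every hypothesis:
  Sp. viridis: 0.35 × 0.015 × 0.17 = 0.0008925
  Sp. lutea: 0.4 × 0.252 × 0.164 = 0.0165312
  Sp. alba: 0.11 × 0.08 × 0.285 = 0.002508
  Sp. caerulea: 0.14 × 0.25 × 0.283 = 0.009905
Normalizing constant = 0.0298367.
P(Sp. lutea | evidence) = 0.0165312 / 0.0298367 ≈ 0.554.

0.554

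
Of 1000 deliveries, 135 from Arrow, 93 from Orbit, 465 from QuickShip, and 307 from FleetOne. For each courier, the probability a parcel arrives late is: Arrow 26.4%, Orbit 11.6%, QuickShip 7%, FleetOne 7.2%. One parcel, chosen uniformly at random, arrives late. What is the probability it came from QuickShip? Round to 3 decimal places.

0.322

Compute prior × likelihood for every hypothesis:
  Arrow: 0.135 × 0.264 = 0.03564
  Orbit: 0.093 × 0.116 = 0.010788
  QuickShip: 0.465 × 0.07 = 0.03255
  FleetOne: 0.307 × 0.072 = 0.022104
Total = 0.101082.
P(QuickShip | evidence) = 0.03255 / 0.101082 ≈ 0.322.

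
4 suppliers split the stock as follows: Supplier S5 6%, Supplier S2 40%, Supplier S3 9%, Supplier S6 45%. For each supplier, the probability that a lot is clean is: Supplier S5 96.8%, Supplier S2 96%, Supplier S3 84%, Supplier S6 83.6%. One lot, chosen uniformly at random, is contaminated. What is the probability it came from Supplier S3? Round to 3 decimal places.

Taking complements, P(contaminated | each) = Supplier S5 0.032, Supplier S2 0.04, Supplier S3 0.16, Supplier S6 0.164.
Prior × likelihood for each hypothesis:
  Supplier S5: 0.06 × 0.032 = 0.00192
  Supplier S2: 0.4 × 0.04 = 0.016
  Supplier S3: 0.09 × 0.16 = 0.0144
  Supplier S6: 0.45 × 0.164 = 0.0738
Total = 0.10612.
P(Supplier S3 | evidence) = 0.0144 / 0.10612 ≈ 0.136.

0.136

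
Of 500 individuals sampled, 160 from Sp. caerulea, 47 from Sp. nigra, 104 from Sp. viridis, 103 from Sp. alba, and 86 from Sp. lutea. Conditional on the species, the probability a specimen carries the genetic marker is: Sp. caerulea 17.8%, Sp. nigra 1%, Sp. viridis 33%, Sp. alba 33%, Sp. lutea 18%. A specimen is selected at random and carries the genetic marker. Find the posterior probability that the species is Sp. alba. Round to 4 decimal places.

Unnormalized posteriors (prior × likelihood):
  Sp. caerulea: 0.32 × 0.178 = 0.05696
  Sp. nigra: 0.094 × 0.01 = 0.00094
  Sp. viridis: 0.208 × 0.33 = 0.06864
  Sp. alba: 0.206 × 0.33 = 0.06798
  Sp. lutea: 0.172 × 0.18 = 0.03096
Total = 0.22548.
P(Sp. alba | evidence) = 0.06798 / 0.22548 ≈ 0.3015.

0.3015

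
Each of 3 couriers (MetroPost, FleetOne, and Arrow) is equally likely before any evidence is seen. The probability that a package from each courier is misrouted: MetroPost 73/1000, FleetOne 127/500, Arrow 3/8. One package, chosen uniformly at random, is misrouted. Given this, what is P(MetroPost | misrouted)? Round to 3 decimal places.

Since the prior is uniform, the posterior is proportional to the likelihood:
  MetroPost: 0.073
  FleetOne: 0.254
  Arrow: 0.375
Sum = 0.702.
P(MetroPost | evidence) = 0.073 / 0.702 ≈ 0.104.

0.104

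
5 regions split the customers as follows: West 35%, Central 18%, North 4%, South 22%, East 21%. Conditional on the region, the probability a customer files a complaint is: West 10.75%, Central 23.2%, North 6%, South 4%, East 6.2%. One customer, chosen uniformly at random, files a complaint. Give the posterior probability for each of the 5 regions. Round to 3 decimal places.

Prior × likelihood for each hypothesis:
  West: 0.35 × 0.1075 = 0.037625
  Central: 0.18 × 0.232 = 0.04176
  North: 0.04 × 0.06 = 0.0024
  South: 0.22 × 0.04 = 0.0088
  East: 0.21 × 0.062 = 0.01302
Sum = 0.103605.
P(West | complaint) = 0.037625/0.103605 ≈ 0.363
P(Central | complaint) = 0.04176/0.103605 ≈ 0.403
P(North | complaint) = 0.0024/0.103605 ≈ 0.023
P(South | complaint) = 0.0088/0.103605 ≈ 0.085
P(East | complaint) = 0.01302/0.103605 ≈ 0.126

West 0.363, Central 0.403, North 0.023, South 0.085, East 0.126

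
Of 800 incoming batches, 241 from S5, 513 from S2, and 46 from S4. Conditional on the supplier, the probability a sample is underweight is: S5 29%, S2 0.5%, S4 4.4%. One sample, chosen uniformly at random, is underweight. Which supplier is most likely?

S5

By Bayes' rule, posterior ∝ prior × likelihood:
  S5: 0.30125 × 0.29 = 0.0873625
  S2: 0.64125 × 0.005 = 0.00320625
  S4: 0.0575 × 0.044 = 0.00253
Normalizing constant = 0.09309875.
Largest term belongs to S5, so S5 is most probable.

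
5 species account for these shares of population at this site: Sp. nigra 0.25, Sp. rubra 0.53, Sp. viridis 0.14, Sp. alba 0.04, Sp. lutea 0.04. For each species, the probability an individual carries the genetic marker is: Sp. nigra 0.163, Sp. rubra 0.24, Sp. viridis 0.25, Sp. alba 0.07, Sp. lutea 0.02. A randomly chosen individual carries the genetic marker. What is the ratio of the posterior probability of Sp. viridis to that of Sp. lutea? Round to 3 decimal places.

Compute prior × likelihood for every hypothesis:
  Sp. nigra: 0.25 × 0.163 = 0.04075
  Sp. rubra: 0.53 × 0.24 = 0.1272
  Sp. viridis: 0.14 × 0.25 = 0.035
  Sp. alba: 0.04 × 0.07 = 0.0028
  Sp. lutea: 0.04 × 0.02 = 0.0008
Total = 0.20655.
The ratio is 0.035 / 0.0008 (the normalizer cancels) = 43.750.

43.750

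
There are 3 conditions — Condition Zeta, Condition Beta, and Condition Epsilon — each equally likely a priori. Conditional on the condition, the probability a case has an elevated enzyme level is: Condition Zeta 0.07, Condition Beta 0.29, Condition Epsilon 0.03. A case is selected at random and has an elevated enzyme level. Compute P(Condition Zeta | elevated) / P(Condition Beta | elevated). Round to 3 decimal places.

With a uniform prior (1/3 each), posterior ∝ likelihood:
  Condition Zeta: 0.07
  Condition Beta: 0.29
  Condition Epsilon: 0.03
Total = 0.39.
The ratio is 0.07 / 0.29 (the normalizer cancels) = 0.241.

0.241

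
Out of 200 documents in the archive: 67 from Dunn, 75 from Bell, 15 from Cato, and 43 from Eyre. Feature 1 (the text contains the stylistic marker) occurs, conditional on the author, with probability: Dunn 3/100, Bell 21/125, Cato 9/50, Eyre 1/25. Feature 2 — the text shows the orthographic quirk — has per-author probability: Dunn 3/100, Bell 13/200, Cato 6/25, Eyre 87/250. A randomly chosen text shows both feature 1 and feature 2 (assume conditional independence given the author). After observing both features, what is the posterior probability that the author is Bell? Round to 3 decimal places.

Unnormalized posteriors (prior × likelihood):
  Dunn: 0.335 × 0.03 × 0.03 = 0.0003015
  Bell: 0.375 × 0.168 × 0.065 = 0.004095
  Cato: 0.075 × 0.18 × 0.24 = 0.00324
  Eyre: 0.215 × 0.04 × 0.348 = 0.0029928
Normalizing constant = 0.0106293.
P(Bell | evidence) = 0.004095 / 0.0106293 ≈ 0.385.

0.385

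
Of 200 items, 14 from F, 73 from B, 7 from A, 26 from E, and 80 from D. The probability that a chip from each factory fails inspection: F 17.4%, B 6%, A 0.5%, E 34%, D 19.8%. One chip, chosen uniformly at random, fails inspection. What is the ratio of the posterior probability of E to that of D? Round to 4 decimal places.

0.5581

By Bayes' rule, posterior ∝ prior × likelihood:
  F: 0.07 × 0.174 = 0.01218
  B: 0.365 × 0.06 = 0.0219
  A: 0.035 × 0.005 = 0.000175
  E: 0.13 × 0.34 = 0.0442
  D: 0.4 × 0.198 = 0.0792
Sum = 0.157655.
The ratio is 0.0442 / 0.0792 (the normalizer cancels) = 0.5581.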